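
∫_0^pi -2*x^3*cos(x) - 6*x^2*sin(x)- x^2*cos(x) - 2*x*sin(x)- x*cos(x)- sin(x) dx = 0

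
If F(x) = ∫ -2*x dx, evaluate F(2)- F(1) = -3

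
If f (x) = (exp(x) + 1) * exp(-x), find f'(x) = -exp(-x)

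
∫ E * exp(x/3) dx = 3*exp(x/3 + 1) + C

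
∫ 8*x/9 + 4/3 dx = 4*x^2/9 + 4*x/3 + C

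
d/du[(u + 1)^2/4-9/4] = u/2 + 1/2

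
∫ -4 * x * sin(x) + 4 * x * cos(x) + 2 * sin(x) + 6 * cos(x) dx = 2*sqrt(2)*(2*x + 1)*sin(x + pi/4) + C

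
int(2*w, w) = w^2 + C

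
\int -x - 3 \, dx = -x^2/2 - 3*x + C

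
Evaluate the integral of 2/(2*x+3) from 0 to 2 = -log(6) + log(14)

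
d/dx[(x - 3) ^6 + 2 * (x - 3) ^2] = 6*x^5 - 90*x^4 + 540*x^3 - 1620*x^2 + 2434*x - 1470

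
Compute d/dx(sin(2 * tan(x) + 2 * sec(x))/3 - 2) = 2*cos(2*tan(x) + 2*sec(x))*tan(x)^2/3 + 2*cos(2*tan(x) + 2*sec(x))*tan(x)*sec(x)/3 + 2*cos(2*tan(x) + 2*sec(x))/3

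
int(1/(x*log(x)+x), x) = log(log(x) + 1) + C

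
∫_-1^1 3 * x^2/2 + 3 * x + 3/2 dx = 4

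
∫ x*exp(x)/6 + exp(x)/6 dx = x*exp(x)/6 + C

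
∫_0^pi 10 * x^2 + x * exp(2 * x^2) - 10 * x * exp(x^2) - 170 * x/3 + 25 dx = -5*exp(pi^2) + (-5 + 5*pi)*(-5*pi + 2*pi^2/3) + 19/4 + exp(2*pi^2)/4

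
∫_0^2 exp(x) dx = -1 + exp(2)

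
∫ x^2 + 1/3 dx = x^3/3 + x/3 + C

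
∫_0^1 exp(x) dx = -1 + E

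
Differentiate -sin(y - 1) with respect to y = -cos(y - 1)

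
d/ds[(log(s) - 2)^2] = (2*log(s) - 4)/s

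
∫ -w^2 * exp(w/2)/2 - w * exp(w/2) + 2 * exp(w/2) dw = w*(2 - w)*exp(w/2) + C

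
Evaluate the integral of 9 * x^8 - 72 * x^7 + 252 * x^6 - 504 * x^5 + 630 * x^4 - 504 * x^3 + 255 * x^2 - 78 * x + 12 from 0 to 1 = 2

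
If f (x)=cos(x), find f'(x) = -sin(x)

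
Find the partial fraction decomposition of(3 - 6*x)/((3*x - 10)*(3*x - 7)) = 11/(3*(3*x - 7)) - 17/(3*(3*x - 10))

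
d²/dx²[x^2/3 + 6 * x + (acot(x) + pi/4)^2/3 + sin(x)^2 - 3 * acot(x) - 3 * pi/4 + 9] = (-12*x^4*sin(x)^2 + 8*x^4 - 24*x^2*sin(x)^2 + 16*x^2 + 4*x*acot(x) - 18*x + pi*x - 12*sin(x)^2 + 10)/(3*x^4 + 6*x^2 + 3)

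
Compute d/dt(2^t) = 2^t*log(2)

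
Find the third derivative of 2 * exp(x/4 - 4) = exp(x/4 - 4)/32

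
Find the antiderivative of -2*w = -w^2 + C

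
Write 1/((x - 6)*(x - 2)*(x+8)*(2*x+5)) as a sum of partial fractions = 8/(1683*(2*x + 5)) - 1/(1540*(x + 8)) - 1/(360*(x - 2)) + 1/(952*(x - 6))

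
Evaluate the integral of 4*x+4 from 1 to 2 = 10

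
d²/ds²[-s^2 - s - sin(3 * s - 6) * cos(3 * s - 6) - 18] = 18*sin(6*s - 12) - 2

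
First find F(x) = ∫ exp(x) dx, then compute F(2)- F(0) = -1 + exp(2)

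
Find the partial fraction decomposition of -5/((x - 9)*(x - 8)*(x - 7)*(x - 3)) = 1/(24*(x - 3)) - 5/(8*(x - 7)) + 1/(x - 8) - 5/(12*(x - 9))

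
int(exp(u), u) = exp(u) + C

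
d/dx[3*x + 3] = 3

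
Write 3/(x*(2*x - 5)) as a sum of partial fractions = 6/(5*(2*x - 5)) - 3/(5*x)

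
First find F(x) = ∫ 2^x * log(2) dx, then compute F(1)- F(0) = 1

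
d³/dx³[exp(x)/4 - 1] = exp(x)/4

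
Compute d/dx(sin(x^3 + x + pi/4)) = (3*x^2 + 1)*cos(x^3 + x + pi/4)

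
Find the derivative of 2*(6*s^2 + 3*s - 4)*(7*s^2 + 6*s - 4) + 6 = 336*s^3 + 342*s^2 - 136*s - 72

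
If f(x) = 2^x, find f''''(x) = 2^x*log(2)^4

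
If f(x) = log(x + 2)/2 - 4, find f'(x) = 1/(2*x + 4)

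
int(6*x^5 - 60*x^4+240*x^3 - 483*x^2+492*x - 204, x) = x^6 - 12*x^5 + 60*x^4 - 161*x^3 + 246*x^2 - 204*x + C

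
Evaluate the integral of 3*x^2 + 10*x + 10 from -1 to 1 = 22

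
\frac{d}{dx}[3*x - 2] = 3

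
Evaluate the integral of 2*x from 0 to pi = pi^2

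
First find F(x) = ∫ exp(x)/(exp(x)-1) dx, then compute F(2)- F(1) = -log(-1 + E) + log(-1 + exp(2))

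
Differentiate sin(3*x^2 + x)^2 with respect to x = (6*x + 1)*sin(2*x*(3*x + 1))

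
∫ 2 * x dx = x^2 + C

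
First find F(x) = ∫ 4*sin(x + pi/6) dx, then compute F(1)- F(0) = -4*cos(pi/6 + 1) + 2*sqrt(3)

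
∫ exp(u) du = exp(u) + C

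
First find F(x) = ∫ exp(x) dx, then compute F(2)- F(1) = -E + exp(2)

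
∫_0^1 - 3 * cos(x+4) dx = 3*sin(4) - 3*sin(5)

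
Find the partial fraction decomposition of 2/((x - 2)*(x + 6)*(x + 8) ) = 1/(10*(x + 8)) - 1/(8*(x + 6)) + 1/(40*(x - 2))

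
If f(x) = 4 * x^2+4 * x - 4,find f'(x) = 8*x + 4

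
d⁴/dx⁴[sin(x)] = sin(x)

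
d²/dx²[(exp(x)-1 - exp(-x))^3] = (9*exp(6*x) - 12*exp(5*x) - 12*exp(x) - 9)*exp(-3*x)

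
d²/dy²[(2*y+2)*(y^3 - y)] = 24*y^2 + 12*y - 4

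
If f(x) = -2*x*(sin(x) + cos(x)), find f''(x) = 2*sqrt(2)*(x*sin(x + pi/4) - 2*cos(x + pi/4))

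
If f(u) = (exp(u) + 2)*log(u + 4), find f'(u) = (u*exp(u)*log(u + 4) + 4*exp(u)*log(u + 4) + exp(u) + 2)/(u + 4)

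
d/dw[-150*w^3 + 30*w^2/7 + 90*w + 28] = -450*w^2 + 60*w/7 + 90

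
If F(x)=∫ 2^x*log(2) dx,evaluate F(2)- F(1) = 2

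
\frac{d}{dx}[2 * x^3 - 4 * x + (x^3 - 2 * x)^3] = 9*x^8 - 42*x^6 + 60*x^4 - 18*x^2 - 4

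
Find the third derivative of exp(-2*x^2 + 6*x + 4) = -64*x^3*exp(-2*x^2 + 6*x + 4) + 288*x^2*exp(-2*x^2 + 6*x + 4) - 384*x*exp(-2*x^2 + 6*x + 4) + 144*exp(-2*x^2 + 6*x + 4)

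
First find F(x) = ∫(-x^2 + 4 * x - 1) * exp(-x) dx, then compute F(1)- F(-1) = -2*E - 2*exp(-1)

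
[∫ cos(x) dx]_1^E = -sin(1) + sin(E)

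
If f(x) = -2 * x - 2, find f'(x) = -2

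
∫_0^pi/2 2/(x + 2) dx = -2*log(2) + 2*log(pi/2 + 2)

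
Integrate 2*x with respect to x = x^2 + C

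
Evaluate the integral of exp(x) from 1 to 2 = -E + exp(2)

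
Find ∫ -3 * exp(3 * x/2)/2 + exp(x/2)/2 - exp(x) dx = -exp(3*x/2) + exp(x/2) - exp(x) + C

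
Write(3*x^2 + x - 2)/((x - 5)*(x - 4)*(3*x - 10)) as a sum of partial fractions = 156/(5*(3*x - 10)) - 25/(x - 4) + 78/(5*(x - 5))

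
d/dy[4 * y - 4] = 4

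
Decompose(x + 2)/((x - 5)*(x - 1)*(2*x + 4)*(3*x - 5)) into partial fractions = -9/(40*(3*x - 5)) + 1/(16*(x - 1)) + 1/(80*(x - 5))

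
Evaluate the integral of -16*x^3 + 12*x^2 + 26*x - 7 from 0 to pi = -(-pi - 2 + 2*pi^2)^2 - 3*pi + 4 + 6*pi^2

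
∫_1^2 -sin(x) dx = -cos(1) + cos(2)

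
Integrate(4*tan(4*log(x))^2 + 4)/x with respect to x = tan(4*log(x)) + C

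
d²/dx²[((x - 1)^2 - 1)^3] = 30*x^4 - 120*x^3 + 144*x^2 - 48*x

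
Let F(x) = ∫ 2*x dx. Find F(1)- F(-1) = 0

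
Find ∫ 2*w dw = w^2 + C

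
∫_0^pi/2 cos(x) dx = 1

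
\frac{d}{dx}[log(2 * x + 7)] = 2/(2*x + 7)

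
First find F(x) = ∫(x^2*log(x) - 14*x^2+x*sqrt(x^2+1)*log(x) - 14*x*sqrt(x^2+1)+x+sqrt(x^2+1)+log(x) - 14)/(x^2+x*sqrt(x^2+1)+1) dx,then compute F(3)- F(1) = -30 - log(1 + sqrt(2)) + log(3 + sqrt(10)) + 3*log(3)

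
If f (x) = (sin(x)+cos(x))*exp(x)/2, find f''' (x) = -2*exp(x)*sin(x)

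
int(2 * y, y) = y^2 + C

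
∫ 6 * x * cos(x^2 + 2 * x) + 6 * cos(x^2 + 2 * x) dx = 3*sin(x*(x + 2)) + C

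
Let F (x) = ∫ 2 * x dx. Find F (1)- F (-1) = 0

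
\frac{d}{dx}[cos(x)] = -sin(x)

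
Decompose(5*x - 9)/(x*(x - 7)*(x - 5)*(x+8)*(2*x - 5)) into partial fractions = 8/(675*(2*x - 5)) - 7/(4680*(x + 8)) - 8/(325*(x - 5)) + 13/(945*(x - 7)) + 9/(1400*x)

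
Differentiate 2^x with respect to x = 2^x*log(2)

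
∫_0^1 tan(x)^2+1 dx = tan(1)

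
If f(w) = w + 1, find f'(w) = 1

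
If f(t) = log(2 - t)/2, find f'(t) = 1/(2*t - 4)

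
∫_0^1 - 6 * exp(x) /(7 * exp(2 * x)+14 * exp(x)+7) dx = -6*E/(7*(1 + E)) + 3/7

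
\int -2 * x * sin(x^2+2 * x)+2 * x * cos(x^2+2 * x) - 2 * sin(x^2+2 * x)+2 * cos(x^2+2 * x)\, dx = sin(x*(x + 2)) + cos(x*(x + 2)) + C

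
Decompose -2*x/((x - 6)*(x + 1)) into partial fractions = -2/(7*(x + 1)) - 12/(7*(x - 6))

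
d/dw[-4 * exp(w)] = -4*exp(w)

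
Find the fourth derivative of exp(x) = exp(x)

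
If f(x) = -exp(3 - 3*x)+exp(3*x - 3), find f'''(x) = 27*exp(3 - 3*x) + 27*exp(3*x - 3)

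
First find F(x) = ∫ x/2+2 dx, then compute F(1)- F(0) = 9/4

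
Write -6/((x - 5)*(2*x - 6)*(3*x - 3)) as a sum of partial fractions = -1/(8*(x - 1)) + 1/(4*(x - 3)) - 1/(8*(x - 5))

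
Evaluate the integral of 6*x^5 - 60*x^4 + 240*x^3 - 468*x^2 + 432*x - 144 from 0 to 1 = -35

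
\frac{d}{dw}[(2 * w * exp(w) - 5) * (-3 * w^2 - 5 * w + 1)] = -6*w^3*exp(w) - 28*w^2*exp(w) - 18*w*exp(w) + 30*w + 2*exp(w) + 25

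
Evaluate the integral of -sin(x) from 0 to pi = -2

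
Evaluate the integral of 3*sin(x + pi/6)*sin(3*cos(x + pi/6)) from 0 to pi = 0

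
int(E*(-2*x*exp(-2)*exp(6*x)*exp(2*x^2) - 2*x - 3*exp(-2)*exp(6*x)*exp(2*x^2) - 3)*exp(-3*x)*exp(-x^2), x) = -2*sinh(x^2 + 3*x - 1) + C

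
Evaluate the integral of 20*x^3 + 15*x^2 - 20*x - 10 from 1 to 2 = 70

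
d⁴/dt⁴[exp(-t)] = exp(-t)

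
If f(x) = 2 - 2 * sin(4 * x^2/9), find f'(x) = -16*x*cos(4*x^2/9)/9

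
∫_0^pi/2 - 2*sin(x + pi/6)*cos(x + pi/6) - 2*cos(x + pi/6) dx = 1/2 - sqrt(3)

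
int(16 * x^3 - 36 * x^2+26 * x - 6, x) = 4*x^4 - 12*x^3 + 13*x^2 - 6*x + C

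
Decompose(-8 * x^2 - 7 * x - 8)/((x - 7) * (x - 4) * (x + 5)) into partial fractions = -173/(108*(x + 5)) + 164/(27*(x - 4)) - 449/(36*(x - 7))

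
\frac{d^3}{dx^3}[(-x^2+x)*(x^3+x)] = -60*x^2 + 24*x - 6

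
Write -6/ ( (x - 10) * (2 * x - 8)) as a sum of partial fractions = 1/(2*(x - 4)) - 1/(2*(x - 10))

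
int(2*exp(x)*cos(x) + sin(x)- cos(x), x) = sqrt(2)*(exp(x) - 1)*sin(x + pi/4) + C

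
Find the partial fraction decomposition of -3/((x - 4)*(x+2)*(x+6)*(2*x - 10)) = 3/(880*(x + 6)) - 1/(112*(x + 2)) + 1/(40*(x - 4)) - 3/(154*(x - 5))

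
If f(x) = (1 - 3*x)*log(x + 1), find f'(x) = (-3*x*log(x + 1) - 3*x - 3*log(x + 1) + 1)/(x + 1)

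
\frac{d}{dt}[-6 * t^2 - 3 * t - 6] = -12*t - 3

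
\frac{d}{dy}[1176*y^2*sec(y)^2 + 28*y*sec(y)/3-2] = 28*(84*y^2*sin(y)/cos(y)^2 + y*sin(y)/(3*cos(y)) + 84*y/cos(y) + 1/3)/cos(y)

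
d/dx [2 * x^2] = 4*x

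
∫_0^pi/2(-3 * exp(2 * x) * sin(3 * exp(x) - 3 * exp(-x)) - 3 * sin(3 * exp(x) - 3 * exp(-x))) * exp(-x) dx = -1 + cos(-3*exp(pi/2) + 3*exp(-pi/2))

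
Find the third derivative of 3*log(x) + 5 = 6/x^3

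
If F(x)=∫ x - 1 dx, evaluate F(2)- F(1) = 1/2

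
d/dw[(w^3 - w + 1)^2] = 6*w^5 - 8*w^3 + 6*w^2 + 2*w - 2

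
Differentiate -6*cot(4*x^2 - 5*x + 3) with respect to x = 6*(8*x - 5)/sin(4*x^2 - 5*x + 3)^2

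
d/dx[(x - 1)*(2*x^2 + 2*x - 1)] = 6*x^2 - 3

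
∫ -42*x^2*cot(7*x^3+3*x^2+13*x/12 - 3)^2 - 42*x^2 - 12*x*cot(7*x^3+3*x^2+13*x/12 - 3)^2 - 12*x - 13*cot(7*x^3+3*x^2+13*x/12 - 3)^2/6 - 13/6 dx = 2*cot(7*x^3 + 3*x^2 + 13*x/12 - 3) + C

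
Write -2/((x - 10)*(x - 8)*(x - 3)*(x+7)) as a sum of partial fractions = 1/(1275*(x + 7)) - 1/(175*(x - 3)) + 1/(75*(x - 8)) - 1/(119*(x - 10))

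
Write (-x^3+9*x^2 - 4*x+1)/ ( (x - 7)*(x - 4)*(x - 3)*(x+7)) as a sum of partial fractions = -813/(1540*(x + 7)) + 43/(40*(x - 3)) - 65/(33*(x - 4)) + 71/(168*(x - 7))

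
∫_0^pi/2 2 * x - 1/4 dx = pi*(-1 + 2*pi)/8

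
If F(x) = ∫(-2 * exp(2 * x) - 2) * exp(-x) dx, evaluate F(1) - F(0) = -2*E + 2*exp(-1)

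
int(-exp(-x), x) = exp(-x) + C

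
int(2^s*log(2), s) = 2^s + C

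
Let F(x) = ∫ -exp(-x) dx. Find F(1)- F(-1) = -E + exp(-1)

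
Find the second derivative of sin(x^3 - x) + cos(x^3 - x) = sqrt(2)*(-9*x^4*sin(x^3 - x + pi/4) + 6*x^2*cos(-x^3 + x + pi/4) + 6*x*cos(x^3 - x + pi/4) - sin(x^3 - x + pi/4))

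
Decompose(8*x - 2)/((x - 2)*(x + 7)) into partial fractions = 58/(9*(x + 7)) + 14/(9*(x - 2))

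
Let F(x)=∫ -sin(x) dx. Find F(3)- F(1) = cos(3) - cos(1)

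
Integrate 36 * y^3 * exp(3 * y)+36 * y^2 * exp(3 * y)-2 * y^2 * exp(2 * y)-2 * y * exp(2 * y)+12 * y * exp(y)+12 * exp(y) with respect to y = y*(12*y^2*exp(2*y) - y*exp(y) + 12)*exp(y) + C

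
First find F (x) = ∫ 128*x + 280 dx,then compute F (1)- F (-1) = 560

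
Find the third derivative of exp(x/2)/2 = exp(x/2)/16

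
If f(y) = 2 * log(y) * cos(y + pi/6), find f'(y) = 2*(-y*log(y)*sin(y + pi/6) + cos(y + pi/6))/y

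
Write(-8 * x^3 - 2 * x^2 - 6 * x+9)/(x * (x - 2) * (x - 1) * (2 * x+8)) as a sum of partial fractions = -171/(80*(x + 4)) + 7/(10*(x - 1)) - 25/(8*(x - 2)) + 9/(16*x)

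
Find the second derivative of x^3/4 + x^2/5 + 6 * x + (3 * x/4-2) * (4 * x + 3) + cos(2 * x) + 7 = 3*x/2 - 4*cos(2*x) + 32/5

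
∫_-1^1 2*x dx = 0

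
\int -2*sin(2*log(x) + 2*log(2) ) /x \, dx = cos(2*log(2*x)) + C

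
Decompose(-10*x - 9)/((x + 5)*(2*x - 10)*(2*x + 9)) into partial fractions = -72/(19*(2*x + 9)) + 41/(20*(x + 5)) - 59/(380*(x - 5))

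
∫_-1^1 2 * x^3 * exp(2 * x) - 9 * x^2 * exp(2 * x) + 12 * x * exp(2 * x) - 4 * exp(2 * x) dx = -exp(2) + 27*exp(-2)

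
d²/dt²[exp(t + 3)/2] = exp(t + 3)/2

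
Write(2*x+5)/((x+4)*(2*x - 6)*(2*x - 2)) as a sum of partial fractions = -3/(140*(x + 4)) - 7/(40*(x - 1)) + 11/(56*(x - 3))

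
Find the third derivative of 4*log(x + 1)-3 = 8/(x^3 + 3*x^2 + 3*x + 1)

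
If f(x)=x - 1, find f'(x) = 1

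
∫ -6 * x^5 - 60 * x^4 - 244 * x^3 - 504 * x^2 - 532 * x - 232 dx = -x^6 - 12*x^5 - 61*x^4 - 168*x^3 - 266*x^2 - 232*x + C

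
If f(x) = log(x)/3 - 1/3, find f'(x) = 1/(3*x)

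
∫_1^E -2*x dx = 1 - exp(2)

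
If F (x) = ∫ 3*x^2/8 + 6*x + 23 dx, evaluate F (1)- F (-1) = 185/4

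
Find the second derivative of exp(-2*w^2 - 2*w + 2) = (16*w^2 + 16*w)*exp(-2*w^2 - 2*w + 2)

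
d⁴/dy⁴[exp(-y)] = exp(-y)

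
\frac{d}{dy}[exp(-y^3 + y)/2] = -3*y^2*exp(-y^3 + y)/2 + exp(-y^3 + y)/2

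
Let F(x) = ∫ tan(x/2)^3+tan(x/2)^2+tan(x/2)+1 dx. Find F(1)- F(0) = -1 + (tan(1/2) + 1)^2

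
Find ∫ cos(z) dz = sin(z) + C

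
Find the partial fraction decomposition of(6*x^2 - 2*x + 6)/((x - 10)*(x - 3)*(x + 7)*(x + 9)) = -85/(76*(x + 9)) + 157/(170*(x + 7)) - 9/(140*(x - 3)) + 586/(2261*(x - 10))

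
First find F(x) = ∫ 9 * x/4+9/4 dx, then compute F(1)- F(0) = 27/8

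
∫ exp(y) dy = exp(y) + C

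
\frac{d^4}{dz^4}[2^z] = 2^z*log(2)^4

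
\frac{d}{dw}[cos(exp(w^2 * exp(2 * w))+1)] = -2*w*(w + 1)*exp(2*w)*exp(w^2*exp(2*w))*sin(exp(w^2*exp(2*w)) + 1)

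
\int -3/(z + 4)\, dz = -3*log(z + 4) + C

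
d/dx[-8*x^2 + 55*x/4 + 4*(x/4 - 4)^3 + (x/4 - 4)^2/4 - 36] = 3*x^2/16 - 703*x/32 + 245/4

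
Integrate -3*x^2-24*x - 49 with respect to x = -x^3 - 12*x^2 - 49*x + C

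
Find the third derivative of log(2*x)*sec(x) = (-x^3*log(x)*sin(x)/cos(x) + 6*x^3*log(x)*sin(x)/cos(x)^3 - x^3*log(2)*sin(x)/cos(x) + 6*x^3*log(2)*sin(x)/cos(x)^3 - 3*x^2 + 6*x^2/cos(x)^2 - 3*x*sin(x)/cos(x) + 2)/(x^3*cos(x))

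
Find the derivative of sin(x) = cos(x)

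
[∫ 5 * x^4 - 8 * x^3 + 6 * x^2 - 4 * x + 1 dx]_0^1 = 0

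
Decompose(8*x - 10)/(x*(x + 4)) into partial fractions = 21/(2*(x + 4)) - 5/(2*x)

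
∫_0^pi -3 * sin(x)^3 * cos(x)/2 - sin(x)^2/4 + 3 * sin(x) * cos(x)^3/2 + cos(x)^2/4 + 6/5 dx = 6*pi/5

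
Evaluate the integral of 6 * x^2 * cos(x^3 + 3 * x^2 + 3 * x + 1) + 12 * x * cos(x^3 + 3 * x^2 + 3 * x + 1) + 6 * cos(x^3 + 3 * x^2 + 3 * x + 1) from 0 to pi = -2*sin(1) + 2*sin((1 + pi)^3)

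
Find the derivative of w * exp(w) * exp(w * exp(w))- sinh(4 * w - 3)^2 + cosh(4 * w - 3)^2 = w^2*exp(w*exp(w) + 2*w) + w*exp(w*exp(w) + w) + w*exp(w*exp(w) + 2*w) + exp(w*exp(w) + w)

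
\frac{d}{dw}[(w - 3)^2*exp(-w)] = (-w^2 + 8*w - 15)*exp(-w)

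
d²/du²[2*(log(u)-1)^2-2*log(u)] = (10 - 4*log(u))/u^2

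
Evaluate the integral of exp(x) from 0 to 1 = -1 + E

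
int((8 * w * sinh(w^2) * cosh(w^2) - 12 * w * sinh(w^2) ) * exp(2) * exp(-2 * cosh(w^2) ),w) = -2*(cosh(w^2) - 1)*exp(2 - 2*cosh(w^2)) + C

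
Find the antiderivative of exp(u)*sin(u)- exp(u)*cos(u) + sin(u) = (-exp(u) - 1)*cos(u) + C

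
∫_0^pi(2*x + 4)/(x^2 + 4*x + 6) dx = -log(6) + log(2 + (2 + pi)^2)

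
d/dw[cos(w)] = -sin(w)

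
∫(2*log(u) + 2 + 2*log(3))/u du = (log(3*u) + 1)^2 + C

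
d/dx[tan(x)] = cos(x)^(-2)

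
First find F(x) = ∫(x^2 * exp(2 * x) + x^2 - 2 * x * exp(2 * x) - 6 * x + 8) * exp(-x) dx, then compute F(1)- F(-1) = -10*exp(-1) + 10*E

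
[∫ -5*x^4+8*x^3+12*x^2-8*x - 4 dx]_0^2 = 8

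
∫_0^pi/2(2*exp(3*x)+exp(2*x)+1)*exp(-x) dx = (1 + exp(pi/2))*(-exp(-pi/2) + exp(pi/2))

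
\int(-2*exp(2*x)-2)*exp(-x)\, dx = -4*sinh(x) + C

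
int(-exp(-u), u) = exp(-u) + C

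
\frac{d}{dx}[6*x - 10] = 6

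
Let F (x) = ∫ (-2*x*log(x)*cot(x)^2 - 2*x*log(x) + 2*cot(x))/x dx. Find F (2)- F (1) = 2*log(2)*cot(2)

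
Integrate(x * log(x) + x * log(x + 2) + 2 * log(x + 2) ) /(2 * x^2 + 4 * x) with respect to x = log(x)*log(x + 2)/2 + C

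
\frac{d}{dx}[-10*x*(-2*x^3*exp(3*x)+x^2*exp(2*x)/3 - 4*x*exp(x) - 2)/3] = 20*x^4*exp(3*x) + 80*x^3*exp(3*x)/3 - 20*x^3*exp(2*x)/9 - 10*x^2*exp(2*x)/3 + 40*x^2*exp(x)/3 + 80*x*exp(x)/3 + 20/3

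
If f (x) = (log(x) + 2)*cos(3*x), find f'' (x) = -(9*x^2*log(x)*cos(3*x) + 18*x^2*cos(3*x) + 6*x*sin(3*x) + cos(3*x))/x^2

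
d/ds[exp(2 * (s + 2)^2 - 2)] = 4*s*exp(2*s^2 + 8*s + 6) + 8*exp(2*s^2 + 8*s + 6)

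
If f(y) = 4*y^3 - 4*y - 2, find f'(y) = 12*y^2 - 4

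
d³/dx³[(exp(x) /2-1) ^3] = 27*exp(3*x)/8 - 6*exp(2*x) + 3*exp(x)/2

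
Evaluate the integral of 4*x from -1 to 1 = 0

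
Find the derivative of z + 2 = 1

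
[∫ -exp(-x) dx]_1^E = -exp(-1) + exp(-E)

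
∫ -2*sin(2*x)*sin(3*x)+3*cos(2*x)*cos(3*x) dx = sin(3*x)*cos(2*x) + C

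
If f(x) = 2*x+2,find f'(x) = 2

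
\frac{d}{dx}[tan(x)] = cos(x)^(-2)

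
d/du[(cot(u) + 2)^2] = -2*(2 + cos(u)/sin(u))/sin(u)^2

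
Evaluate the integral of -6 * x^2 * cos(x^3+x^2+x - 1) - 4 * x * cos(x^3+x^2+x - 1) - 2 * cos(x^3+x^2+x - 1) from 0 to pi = -2*sin(1) + 2*sin(-1 + pi^2 + pi^3)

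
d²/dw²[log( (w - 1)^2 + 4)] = (-2*w^2 + 4*w + 6)/(w^4 - 4*w^3 + 14*w^2 - 20*w + 25)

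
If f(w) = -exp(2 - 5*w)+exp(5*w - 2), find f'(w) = (5*exp(10*w - 4) + 5)*exp(2 - 5*w)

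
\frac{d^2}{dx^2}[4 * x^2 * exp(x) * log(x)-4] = 4*x^2*exp(x)*log(x) + 16*x*exp(x)*log(x) + 8*x*exp(x) + 8*exp(x)*log(x) + 12*exp(x)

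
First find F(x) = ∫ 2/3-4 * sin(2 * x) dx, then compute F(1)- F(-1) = 4/3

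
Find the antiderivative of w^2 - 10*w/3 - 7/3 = w^3/3 - 5*w^2/3 - 7*w/3 + C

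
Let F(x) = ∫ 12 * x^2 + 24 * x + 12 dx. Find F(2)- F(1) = 76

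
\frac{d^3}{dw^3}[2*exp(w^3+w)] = 54*w^6*exp(w^3 + w) + 54*w^4*exp(w^3 + w) + 108*w^3*exp(w^3 + w) + 18*w^2*exp(w^3 + w) + 36*w*exp(w^3 + w) + 14*exp(w^3 + w)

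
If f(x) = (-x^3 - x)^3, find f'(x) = -9*x^8 - 21*x^6 - 15*x^4 - 3*x^2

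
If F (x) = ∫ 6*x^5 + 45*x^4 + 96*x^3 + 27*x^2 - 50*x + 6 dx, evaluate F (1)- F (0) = 24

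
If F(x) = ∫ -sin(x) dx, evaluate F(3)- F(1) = cos(3) - cos(1)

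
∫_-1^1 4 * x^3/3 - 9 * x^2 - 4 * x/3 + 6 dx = 6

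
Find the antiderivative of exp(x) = exp(x) + C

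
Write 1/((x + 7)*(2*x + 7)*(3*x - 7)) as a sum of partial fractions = 9/(980*(3*x - 7)) - 4/(245*(2*x + 7)) + 1/(196*(x + 7))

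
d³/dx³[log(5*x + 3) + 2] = 250/(125*x^3 + 225*x^2 + 135*x + 27)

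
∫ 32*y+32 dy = 16*y^2 + 32*y + C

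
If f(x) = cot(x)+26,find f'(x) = -1/sin(x)^2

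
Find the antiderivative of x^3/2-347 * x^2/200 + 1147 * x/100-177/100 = x^4/8 - 347*x^3/600 + 1147*x^2/200 - 177*x/100 + C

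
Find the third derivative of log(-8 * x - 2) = 128/(64*x^3 + 48*x^2 + 12*x + 1)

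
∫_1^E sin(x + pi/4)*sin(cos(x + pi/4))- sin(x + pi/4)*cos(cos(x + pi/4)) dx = -cos(cos(pi/4 + 1)) + sin(cos(pi/4 + E)) - sin(cos(pi/4 + 1)) + cos(cos(pi/4 + E))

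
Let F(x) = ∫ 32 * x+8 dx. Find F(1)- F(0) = 24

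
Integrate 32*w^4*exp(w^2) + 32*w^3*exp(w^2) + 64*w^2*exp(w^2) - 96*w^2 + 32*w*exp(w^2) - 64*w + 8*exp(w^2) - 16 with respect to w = 8*w*(exp(w^2) - 2)*(2*w^2 + 2*w + 1) + C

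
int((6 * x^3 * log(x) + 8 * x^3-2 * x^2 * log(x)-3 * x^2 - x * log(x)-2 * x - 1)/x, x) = -(log(x) + 1)*(-2*x^3 + x^2 + x + 1) + C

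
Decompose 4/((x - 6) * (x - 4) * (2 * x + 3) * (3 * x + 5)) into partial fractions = -108/(391*(3*x + 5)) + 32/(165*(2*x + 3)) - 2/(187*(x - 4)) + 2/(345*(x - 6))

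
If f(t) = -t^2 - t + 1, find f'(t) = -2*t - 1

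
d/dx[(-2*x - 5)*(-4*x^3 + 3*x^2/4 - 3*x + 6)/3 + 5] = 32*x^3/3 + 37*x^2/2 + 3*x/2 + 1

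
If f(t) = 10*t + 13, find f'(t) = 10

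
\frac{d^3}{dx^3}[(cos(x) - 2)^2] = 4*(2*cos(x) - 1)*sin(x)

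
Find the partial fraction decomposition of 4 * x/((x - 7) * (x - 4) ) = -16/(3*(x - 4)) + 28/(3*(x - 7))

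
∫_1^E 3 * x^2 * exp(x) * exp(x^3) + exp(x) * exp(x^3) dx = -exp(2) + exp(E + exp(3))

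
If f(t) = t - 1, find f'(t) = 1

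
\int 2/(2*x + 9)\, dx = log(2*x + 9) + C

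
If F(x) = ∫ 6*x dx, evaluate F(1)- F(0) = 3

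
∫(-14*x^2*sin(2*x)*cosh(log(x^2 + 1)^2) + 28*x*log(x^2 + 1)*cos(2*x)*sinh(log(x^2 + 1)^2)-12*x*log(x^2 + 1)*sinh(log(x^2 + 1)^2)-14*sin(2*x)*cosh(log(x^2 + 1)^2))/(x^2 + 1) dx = (7*cos(2*x) - 3)*cosh(log(x^2 + 1)^2) + C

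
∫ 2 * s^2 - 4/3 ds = 2*s^3/3 - 4*s/3 + C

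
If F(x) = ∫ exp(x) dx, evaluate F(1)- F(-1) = E - exp(-1)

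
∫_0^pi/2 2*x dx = pi^2/4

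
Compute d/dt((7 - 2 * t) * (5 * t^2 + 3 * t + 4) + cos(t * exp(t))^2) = -30*t^2 - t*exp(t)*sin(2*t*exp(t)) + 58*t - exp(t)*sin(2*t*exp(t)) + 13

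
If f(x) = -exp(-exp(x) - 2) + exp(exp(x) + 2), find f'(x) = (exp(x) + exp(x + 2*exp(x) + 4))*exp(-exp(x) - 2)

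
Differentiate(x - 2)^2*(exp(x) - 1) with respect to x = x^2*exp(x) - 2*x*exp(x) - 2*x + 4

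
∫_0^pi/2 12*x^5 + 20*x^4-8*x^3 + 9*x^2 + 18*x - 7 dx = -3*pi/2 - 2 + 3*pi^2/4 + 3*pi^3/8 + 2*(-pi^3/8 - pi^2/4 - 1 + pi/2)^2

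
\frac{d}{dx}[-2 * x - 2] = -2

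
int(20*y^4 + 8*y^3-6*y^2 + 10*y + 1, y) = 4*y^5 + 2*y^4 - 2*y^3 + 5*y^2 + y + C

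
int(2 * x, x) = x^2 + C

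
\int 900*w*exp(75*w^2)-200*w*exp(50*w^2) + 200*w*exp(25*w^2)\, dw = 2*(3*exp(50*w^2) - exp(25*w^2) + 2)*exp(25*w^2) + C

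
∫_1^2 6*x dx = 9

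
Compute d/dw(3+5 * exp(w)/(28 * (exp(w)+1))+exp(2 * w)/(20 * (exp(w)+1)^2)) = (39*exp(2*w) + 25*exp(w))/(140*exp(3*w) + 420*exp(2*w) + 420*exp(w) + 140)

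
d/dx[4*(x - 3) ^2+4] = 8*x - 24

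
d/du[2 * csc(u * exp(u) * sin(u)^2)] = -2*(u*sin(u) + 2*u*cos(u) + sin(u))*exp(u)*sin(u)*cos(u*exp(u)*sin(u)^2)/sin(u*exp(u)*sin(u)^2)^2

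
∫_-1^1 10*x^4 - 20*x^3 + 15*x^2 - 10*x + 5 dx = 24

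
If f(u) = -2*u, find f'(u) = -2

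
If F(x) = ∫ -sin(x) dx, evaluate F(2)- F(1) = -cos(1) + cos(2)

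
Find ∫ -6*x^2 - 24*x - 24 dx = -2*x^3 - 12*x^2 - 24*x + C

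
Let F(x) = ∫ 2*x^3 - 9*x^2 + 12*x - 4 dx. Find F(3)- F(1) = 2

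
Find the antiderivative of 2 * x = x^2 + C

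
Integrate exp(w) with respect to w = exp(w) + C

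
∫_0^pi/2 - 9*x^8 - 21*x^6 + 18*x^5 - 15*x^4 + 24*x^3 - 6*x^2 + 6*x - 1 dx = (-pi^3/8 - pi/2 + 1)^3 - 1 + pi + pi^3/4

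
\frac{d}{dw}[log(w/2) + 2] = 1/w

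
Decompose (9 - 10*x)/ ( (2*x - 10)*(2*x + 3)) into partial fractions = -24/(13*(2*x + 3)) - 41/(26*(x - 5))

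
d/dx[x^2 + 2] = 2*x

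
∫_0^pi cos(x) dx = 0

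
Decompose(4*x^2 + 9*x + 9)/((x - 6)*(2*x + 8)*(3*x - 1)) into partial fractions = -56/(221*(3*x - 1)) + 37/(260*(x + 4)) + 207/(340*(x - 6))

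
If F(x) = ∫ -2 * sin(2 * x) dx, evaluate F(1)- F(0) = -1 + cos(2)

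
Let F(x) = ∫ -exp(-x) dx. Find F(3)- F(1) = -exp(-1) + exp(-3)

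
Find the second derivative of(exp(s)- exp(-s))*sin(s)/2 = (exp(2*s) + 1)*exp(-s)*cos(s)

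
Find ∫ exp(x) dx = exp(x) + C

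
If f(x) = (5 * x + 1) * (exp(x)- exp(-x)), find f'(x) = (5*x*exp(2*x) + 5*x + 6*exp(2*x) - 4)*exp(-x)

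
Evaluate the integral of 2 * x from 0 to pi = pi^2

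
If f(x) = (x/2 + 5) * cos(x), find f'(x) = -x*sin(x)/2 - 5*sin(x) + cos(x)/2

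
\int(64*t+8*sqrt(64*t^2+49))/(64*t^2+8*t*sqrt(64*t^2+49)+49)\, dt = log(8*t/7 + sqrt(64*t^2 + 49)/7) + C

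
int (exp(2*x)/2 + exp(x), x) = (exp(x) + 4)*exp(x)/4 + C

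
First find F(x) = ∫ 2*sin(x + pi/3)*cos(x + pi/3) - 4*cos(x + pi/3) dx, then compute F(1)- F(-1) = (-4 + sqrt(3)*cos(1))*sin(1)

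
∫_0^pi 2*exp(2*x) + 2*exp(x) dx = -4 + (1 + exp(pi))^2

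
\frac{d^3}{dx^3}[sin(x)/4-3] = -cos(x)/4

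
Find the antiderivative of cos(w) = sin(w) + C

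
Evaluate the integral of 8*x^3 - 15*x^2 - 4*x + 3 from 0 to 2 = -10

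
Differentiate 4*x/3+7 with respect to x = 4/3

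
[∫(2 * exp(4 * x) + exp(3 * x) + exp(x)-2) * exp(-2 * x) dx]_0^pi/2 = -exp(-pi/2) + exp(pi/2) + (-exp(-pi/2) + exp(pi/2))^2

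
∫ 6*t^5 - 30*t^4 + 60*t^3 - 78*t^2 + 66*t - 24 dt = t^6 - 6*t^5 + 15*t^4 - 26*t^3 + 33*t^2 - 24*t + C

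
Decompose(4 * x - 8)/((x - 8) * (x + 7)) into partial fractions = 12/(5*(x + 7)) + 8/(5*(x - 8))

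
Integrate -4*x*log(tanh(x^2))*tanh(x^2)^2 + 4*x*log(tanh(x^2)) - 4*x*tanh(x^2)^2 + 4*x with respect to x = 2*log(tanh(x^2))*tanh(x^2) + C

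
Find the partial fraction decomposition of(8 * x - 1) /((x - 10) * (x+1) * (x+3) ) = -25/(26*(x + 3)) + 9/(22*(x + 1)) + 79/(143*(x - 10))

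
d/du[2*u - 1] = 2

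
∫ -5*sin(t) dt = 5*cos(t) + C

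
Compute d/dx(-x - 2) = -1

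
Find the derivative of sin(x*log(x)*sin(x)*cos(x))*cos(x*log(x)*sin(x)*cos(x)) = 2*(-2*x*log(x)*sin(x)^2 + x*log(x) + log(x)*sin(x)*cos(x) + sin(x)*cos(x))*sin(x*log(x)*sin(x)*cos(x) + pi/4)*cos(x*log(x)*sin(x)*cos(x) + pi/4)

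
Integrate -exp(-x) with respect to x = exp(-x) + C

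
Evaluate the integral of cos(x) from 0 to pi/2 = 1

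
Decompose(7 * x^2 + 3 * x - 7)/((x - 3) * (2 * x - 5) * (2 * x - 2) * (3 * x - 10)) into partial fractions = 2181/(70*(3*x - 10)) + 59/(5*(2*x - 5)) - 1/(28*(x - 1)) - 65/(4*(x - 3))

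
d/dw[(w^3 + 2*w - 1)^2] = 6*w^5 + 16*w^3 - 6*w^2 + 8*w - 4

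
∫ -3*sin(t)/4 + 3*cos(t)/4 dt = 3*sqrt(2)*sin(t + pi/4)/4 + C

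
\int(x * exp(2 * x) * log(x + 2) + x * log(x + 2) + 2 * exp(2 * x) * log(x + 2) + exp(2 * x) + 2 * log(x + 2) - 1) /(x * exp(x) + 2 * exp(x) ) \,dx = 2*log(x + 2)*sinh(x) + C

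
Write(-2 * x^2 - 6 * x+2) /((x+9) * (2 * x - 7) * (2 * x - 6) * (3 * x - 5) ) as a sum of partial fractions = -183/(1408*(3*x - 5)) - 174/(275*(2*x - 7)) + 53/(9600*(x + 9)) + 17/(48*(x - 3))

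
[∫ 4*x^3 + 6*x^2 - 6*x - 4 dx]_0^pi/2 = -4 + (-1 + pi/2)^2*(pi/2 + 2)^2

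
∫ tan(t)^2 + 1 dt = tan(t) + C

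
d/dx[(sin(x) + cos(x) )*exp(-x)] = -2*exp(-x)*sin(x)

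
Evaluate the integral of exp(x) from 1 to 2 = -E + exp(2)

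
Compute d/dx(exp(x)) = exp(x)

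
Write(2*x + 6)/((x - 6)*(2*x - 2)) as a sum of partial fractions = -4/(5*(x - 1)) + 9/(5*(x - 6))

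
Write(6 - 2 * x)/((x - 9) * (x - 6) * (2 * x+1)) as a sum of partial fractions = 28/(247*(2*x + 1)) + 2/(13*(x - 6)) - 4/(19*(x - 9))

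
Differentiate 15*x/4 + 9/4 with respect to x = 15/4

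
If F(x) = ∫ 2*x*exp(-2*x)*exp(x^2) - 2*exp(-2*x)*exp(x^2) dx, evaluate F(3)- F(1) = -exp(-1) + exp(3)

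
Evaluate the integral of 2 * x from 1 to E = -1 + exp(2)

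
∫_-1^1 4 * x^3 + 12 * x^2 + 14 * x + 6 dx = 20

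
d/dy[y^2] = 2*y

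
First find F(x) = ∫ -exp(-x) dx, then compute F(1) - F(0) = -1 + exp(-1)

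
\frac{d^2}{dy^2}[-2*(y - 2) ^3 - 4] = 24 - 12*y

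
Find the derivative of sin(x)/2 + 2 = cos(x)/2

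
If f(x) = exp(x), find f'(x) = exp(x)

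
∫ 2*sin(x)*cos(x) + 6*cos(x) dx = (sin(x) + 3)^2 + C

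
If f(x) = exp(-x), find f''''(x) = exp(-x)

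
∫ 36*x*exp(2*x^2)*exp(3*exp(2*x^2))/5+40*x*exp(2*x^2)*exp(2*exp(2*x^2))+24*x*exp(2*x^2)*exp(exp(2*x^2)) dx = (3*exp(2*exp(2*x^2)) + 25*exp(exp(2*x^2)) + 30)*exp(exp(2*x^2))/5 + C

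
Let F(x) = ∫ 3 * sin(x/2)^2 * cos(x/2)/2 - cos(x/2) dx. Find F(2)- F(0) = -2*sin(1) + sin(1)^3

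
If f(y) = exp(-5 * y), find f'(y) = -5*exp(-5*y)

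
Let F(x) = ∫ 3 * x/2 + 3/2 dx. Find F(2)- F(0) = 6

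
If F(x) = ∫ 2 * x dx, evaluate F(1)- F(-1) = 0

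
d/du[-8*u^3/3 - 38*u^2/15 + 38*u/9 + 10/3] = -8*u^2 - 76*u/15 + 38/9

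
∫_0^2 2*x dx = 4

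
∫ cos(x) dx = sin(x) + C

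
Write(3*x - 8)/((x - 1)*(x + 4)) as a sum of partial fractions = 4/(x + 4) - 1/(x - 1)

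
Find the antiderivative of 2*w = w^2 + C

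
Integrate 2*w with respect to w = w^2 + C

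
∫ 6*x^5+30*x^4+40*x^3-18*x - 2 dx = x^6 + 6*x^5 + 10*x^4 - 9*x^2 - 2*x + C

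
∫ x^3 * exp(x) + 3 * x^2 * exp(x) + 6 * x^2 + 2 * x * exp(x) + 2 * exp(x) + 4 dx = x*(x^2 + 2)*(exp(x) + 2) + C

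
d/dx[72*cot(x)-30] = -72/sin(x)^2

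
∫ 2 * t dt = t^2 + C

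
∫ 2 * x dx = x^2 + C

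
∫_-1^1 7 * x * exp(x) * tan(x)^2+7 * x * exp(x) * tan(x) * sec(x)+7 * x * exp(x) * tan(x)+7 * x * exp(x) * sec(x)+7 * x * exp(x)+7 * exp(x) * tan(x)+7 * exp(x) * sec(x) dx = 7*(-tan(1) + sec(1))*exp(-1) + 7*E*(tan(1) + sec(1))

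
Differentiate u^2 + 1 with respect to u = 2*u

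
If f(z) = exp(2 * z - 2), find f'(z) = 2*exp(2*z - 2)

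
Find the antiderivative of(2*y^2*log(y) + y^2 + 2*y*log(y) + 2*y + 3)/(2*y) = ((y + 1)^2 + 2)*log(y)/2 + C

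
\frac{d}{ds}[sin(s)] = cos(s)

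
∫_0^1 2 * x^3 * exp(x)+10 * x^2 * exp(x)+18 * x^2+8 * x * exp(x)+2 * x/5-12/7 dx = 157/35 + 6*E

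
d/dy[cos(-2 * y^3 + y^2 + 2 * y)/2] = (3*y^2 - y - 1)*sin(y*(-2*y^2 + y + 2))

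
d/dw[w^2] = 2*w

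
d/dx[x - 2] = 1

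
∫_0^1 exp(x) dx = -1 + E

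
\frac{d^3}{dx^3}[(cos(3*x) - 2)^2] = -108*sin(3*x) + 108*sin(6*x)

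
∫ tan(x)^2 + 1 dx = tan(x) + C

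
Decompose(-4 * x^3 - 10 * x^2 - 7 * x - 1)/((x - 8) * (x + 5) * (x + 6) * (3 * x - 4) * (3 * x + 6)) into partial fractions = 203/(16720*(3*x - 4)) + 545/(3696*(x + 6)) - 284/(2223*(x + 5)) + 1/(720*(x + 2)) - 183/(7280*(x - 8))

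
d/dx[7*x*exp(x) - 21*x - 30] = 7*x*exp(x) + 7*exp(x) - 21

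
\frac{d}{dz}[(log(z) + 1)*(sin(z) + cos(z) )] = sqrt(2)*(z*log(z)*cos(z + pi/4) + z*cos(z + pi/4) + sin(z + pi/4))/z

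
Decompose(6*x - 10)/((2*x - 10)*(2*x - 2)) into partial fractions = 1/(4*(x - 1)) + 5/(4*(x - 5))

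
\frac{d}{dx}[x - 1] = 1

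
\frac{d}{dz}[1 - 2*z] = -2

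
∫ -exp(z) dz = -exp(z) + C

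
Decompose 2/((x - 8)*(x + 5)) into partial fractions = -2/(13*(x + 5)) + 2/(13*(x - 8))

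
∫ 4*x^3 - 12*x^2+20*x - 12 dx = x^4 - 4*x^3 + 10*x^2 - 12*x + C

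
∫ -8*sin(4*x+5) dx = 2*cos(4*x + 5) + C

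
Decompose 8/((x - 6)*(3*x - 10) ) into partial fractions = -3/(3*x - 10) + 1/(x - 6)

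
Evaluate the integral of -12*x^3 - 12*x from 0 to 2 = -72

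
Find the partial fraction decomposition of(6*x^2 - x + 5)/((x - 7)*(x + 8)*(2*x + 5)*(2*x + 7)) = 164/(189*(2*x + 7)) - 90/(209*(2*x + 5)) - 397/(1485*(x + 8)) + 292/(5985*(x - 7))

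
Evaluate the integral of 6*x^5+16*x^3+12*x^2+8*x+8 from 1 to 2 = 171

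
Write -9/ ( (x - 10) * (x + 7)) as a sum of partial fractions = 9/(17*(x + 7)) - 9/(17*(x - 10))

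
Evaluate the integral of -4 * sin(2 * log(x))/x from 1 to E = -2 + 2*cos(2)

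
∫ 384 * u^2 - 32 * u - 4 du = 128*u^3 - 16*u^2 - 4*u + C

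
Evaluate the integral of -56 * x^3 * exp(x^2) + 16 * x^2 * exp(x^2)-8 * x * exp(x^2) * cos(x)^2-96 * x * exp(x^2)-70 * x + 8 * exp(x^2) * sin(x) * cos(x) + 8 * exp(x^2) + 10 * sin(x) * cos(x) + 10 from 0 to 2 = (-4*exp(4) - 5)*(cos(2)^2 + 29) + 54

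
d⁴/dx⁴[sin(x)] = sin(x)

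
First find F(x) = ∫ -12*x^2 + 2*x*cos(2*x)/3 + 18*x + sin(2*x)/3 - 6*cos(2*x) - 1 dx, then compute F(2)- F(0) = 2 - 7*sin(4)/3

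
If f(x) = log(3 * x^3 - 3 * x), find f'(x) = (3*x^2 - 1)/(x^3 - x)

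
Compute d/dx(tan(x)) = cos(x)^(-2)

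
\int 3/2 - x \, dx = -x^2/2 + 3*x/2 + C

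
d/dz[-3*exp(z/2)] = -3*exp(z/2)/2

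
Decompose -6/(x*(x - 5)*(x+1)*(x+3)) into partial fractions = 1/(8*(x + 3)) - 1/(2*(x + 1)) - 1/(40*(x - 5)) + 2/(5*x)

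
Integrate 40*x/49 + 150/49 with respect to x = 20*x^2/49 + 150*x/49 + C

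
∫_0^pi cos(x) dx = 0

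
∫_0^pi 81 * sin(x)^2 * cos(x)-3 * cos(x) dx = 0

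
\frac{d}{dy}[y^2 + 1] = 2*y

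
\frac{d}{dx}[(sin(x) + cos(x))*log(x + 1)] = sqrt(2)*(x*log(x + 1)*cos(x + pi/4) + log(x + 1)*cos(x + pi/4) + sin(x + pi/4))/(x + 1)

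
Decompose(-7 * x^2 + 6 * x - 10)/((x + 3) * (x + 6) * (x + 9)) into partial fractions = -631/(18*(x + 9)) + 298/(9*(x + 6)) - 91/(18*(x + 3))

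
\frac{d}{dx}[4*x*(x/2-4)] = 4*x - 16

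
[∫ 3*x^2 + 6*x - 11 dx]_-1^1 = -20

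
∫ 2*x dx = x^2 + C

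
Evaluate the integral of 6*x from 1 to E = -3 + 3*exp(2)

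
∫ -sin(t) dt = cos(t) + C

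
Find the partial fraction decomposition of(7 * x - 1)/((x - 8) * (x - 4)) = -27/(4*(x - 4)) + 55/(4*(x - 8))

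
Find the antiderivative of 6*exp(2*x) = 3*exp(2*x) + C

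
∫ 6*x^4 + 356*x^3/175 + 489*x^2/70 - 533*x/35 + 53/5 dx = 6*x^5/5 + 89*x^4/175 + 163*x^3/70 - 533*x^2/70 + 53*x/5 + C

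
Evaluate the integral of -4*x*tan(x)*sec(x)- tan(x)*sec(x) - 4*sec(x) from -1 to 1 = -8*sec(1)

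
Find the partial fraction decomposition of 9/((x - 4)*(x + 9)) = -9/(13*(x + 9)) + 9/(13*(x - 4))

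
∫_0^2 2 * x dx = 4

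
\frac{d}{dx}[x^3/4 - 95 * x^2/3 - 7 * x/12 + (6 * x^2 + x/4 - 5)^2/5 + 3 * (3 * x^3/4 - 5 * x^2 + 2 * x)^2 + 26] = 81*x^5/8 - 225*x^4/2 + 1824*x^3/5 - 3549*x^2/20 - 7597*x/120 - 13/12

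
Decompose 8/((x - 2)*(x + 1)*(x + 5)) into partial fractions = 2/(7*(x + 5)) - 2/(3*(x + 1)) + 8/(21*(x - 2))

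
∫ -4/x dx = -4*log(x) + C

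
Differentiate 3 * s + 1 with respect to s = 3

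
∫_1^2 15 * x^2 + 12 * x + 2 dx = 55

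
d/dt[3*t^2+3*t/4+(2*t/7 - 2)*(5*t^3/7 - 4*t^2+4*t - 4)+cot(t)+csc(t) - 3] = 40*t^3/49 - 54*t^2/7 + 170*t/7 - cot(t)^2 - cot(t)*csc(t) - 263/28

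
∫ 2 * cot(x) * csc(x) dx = -2/sin(x) + C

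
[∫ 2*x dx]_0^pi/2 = pi^2/4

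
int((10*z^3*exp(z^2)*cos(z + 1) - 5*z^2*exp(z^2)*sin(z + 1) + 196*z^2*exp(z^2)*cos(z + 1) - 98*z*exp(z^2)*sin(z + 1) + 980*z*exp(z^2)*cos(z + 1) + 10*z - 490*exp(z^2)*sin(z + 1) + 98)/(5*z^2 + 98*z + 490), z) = exp(z^2)*cos(z + 1) + log((5*z + 49)^2/49 + 1) + C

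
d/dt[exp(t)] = exp(t)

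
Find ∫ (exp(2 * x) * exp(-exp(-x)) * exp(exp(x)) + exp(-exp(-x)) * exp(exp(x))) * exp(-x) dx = exp(2*sinh(x)) + C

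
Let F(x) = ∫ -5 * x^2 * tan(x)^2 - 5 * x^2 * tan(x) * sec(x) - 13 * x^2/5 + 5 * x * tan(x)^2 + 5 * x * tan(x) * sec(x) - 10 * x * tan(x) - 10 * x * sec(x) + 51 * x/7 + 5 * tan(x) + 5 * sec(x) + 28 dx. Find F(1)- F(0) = 1048/35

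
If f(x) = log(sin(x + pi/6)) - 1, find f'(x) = 1/tan(x + pi/6)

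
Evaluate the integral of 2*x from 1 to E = -1 + exp(2)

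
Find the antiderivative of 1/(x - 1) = log(x - 1) + C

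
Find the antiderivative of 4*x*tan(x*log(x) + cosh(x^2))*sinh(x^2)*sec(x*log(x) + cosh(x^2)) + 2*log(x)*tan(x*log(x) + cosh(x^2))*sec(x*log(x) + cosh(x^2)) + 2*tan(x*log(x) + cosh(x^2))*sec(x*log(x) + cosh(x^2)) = 2*sec(x*log(x) + cosh(x^2)) + C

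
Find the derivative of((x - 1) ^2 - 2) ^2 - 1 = 4*x^3 - 12*x^2 + 4*x + 4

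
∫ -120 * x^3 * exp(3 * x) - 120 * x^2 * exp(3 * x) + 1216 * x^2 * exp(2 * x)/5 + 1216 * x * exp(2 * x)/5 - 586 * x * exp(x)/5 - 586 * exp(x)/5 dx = 6*x*exp(x) - 40*(x*exp(x) - 1)^3 + 8*(x*exp(x) - 1)^2/5 + C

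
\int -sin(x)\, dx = cos(x) + C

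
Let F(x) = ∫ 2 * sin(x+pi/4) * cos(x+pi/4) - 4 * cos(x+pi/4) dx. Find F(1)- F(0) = -(-2 + sqrt(2)/2)^2 + (-2 + sin(pi/4 + 1))^2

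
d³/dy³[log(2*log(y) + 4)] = (2*log(y)^2 + 11*log(y) + 16)/(y^3*log(y)^3 + 6*y^3*log(y)^2 + 12*y^3*log(y) + 8*y^3)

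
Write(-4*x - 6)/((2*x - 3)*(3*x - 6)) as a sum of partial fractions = 8/(2*x - 3) - 14/(3*(x - 2))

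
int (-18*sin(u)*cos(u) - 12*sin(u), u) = (3*cos(u) + 2)^2 + C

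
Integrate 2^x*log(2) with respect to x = 2^x + C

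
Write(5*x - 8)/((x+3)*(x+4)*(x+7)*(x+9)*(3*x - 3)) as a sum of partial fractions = -53/(1800*(x + 9)) + 43/(576*(x + 7)) - 28/(225*(x + 4)) + 23/(288*(x + 3)) - 1/(1600*(x - 1))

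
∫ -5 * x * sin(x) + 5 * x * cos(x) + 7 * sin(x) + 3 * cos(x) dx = sqrt(2)*(5*x - 2)*sin(x + pi/4) + C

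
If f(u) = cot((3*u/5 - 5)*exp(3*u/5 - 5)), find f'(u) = 3*(20 - 3*u)*exp(-5)*exp(3*u/5)/(25*sin((3*u/5 - 5)*exp(-5)*exp(3*u/5))^2)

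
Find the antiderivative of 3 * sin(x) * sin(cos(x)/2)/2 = 3*cos(cos(x)/2) + C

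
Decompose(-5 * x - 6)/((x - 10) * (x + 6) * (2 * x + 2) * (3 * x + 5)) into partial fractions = 9/(260*(3*x + 5)) - 3/(260*(x + 6)) + 1/(220*(x + 1)) - 1/(220*(x - 10))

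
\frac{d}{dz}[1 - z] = -1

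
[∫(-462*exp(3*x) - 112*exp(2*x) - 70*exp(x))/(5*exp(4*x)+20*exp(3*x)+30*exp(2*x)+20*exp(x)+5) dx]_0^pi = -28*exp(3*pi)/(1 + exp(pi))^3 - 14*exp(pi)/(1 + exp(pi)) + 14*exp(2*pi)/(5*(1 + exp(pi))^2) + 49/5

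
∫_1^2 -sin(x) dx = -cos(1) + cos(2)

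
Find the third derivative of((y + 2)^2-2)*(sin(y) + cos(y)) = y^2*sin(y) - y^2*cos(y) - 2*y*sin(y) - 10*y*cos(y) - 16*sin(y) - 8*cos(y)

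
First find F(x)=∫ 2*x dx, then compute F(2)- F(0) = 4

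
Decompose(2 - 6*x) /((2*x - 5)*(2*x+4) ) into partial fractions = -13/(9*(2*x - 5)) - 7/(9*(x + 2))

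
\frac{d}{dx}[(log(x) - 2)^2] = (2*log(x) - 4)/x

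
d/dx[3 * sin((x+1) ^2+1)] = 6*(x + 1)*cos(x^2 + 2*x + 2)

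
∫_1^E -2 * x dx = 1 - exp(2)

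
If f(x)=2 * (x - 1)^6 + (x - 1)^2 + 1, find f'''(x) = 240*x^3 - 720*x^2 + 720*x - 240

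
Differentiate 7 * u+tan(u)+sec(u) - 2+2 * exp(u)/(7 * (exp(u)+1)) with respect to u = (7*exp(2*u)*tan(u)^2 + 7*exp(2*u)*tan(u)*sec(u) + 56*exp(2*u) + 14*exp(u)*tan(u)^2 + 14*exp(u)*tan(u)*sec(u) + 114*exp(u) + 7*tan(u)^2 + 7*tan(u)*sec(u) + 56)/(7*exp(2*u) + 14*exp(u) + 7)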